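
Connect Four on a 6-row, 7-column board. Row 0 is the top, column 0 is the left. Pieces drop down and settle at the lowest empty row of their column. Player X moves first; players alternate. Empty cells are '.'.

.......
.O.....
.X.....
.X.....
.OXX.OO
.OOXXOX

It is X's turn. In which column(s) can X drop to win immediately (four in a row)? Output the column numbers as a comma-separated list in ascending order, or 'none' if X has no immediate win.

col 0: drop X → no win
col 1: drop X → no win
col 2: drop X → WIN!
col 3: drop X → no win
col 4: drop X → no win
col 5: drop X → no win
col 6: drop X → no win

Answer: 2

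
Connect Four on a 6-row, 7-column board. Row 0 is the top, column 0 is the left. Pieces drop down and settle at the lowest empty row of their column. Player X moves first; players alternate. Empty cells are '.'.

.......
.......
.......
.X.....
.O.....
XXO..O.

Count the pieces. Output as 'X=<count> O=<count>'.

X=3 O=3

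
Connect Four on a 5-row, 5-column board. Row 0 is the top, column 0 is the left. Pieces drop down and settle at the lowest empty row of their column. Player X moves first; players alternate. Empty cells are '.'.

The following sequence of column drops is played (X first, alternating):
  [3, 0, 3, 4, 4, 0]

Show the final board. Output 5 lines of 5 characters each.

Move 1: X drops in col 3, lands at row 4
Move 2: O drops in col 0, lands at row 4
Move 3: X drops in col 3, lands at row 3
Move 4: O drops in col 4, lands at row 4
Move 5: X drops in col 4, lands at row 3
Move 6: O drops in col 0, lands at row 3

Answer: .....
.....
.....
O..XX
O..XO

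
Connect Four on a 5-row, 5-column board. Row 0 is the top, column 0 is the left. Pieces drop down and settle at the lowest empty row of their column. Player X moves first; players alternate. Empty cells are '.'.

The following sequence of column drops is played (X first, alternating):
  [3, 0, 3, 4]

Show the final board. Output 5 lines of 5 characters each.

Answer: .....
.....
.....
...X.
O..XO

Derivation:
Move 1: X drops in col 3, lands at row 4
Move 2: O drops in col 0, lands at row 4
Move 3: X drops in col 3, lands at row 3
Move 4: O drops in col 4, lands at row 4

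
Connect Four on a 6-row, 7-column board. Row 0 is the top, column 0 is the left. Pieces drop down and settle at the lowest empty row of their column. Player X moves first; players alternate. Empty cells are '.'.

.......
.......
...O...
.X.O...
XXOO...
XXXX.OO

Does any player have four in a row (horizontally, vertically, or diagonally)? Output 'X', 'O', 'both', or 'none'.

X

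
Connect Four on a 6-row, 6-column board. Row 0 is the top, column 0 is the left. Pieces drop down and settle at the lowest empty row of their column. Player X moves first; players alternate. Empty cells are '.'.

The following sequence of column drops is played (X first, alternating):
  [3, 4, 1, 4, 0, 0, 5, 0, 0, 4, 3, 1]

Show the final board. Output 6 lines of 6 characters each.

Move 1: X drops in col 3, lands at row 5
Move 2: O drops in col 4, lands at row 5
Move 3: X drops in col 1, lands at row 5
Move 4: O drops in col 4, lands at row 4
Move 5: X drops in col 0, lands at row 5
Move 6: O drops in col 0, lands at row 4
Move 7: X drops in col 5, lands at row 5
Move 8: O drops in col 0, lands at row 3
Move 9: X drops in col 0, lands at row 2
Move 10: O drops in col 4, lands at row 3
Move 11: X drops in col 3, lands at row 4
Move 12: O drops in col 1, lands at row 4

Answer: ......
......
X.....
O...O.
OO.XO.
XX.XOX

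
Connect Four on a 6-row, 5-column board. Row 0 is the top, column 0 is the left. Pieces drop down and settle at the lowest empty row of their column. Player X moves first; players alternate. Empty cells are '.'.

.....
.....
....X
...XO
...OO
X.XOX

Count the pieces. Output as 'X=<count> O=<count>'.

X=5 O=4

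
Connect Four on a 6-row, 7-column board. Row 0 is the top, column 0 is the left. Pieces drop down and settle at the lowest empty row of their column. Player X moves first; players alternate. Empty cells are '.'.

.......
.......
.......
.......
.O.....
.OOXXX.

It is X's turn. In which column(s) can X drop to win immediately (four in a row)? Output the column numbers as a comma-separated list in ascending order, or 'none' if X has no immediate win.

Answer: 6

Derivation:
col 0: drop X → no win
col 1: drop X → no win
col 2: drop X → no win
col 3: drop X → no win
col 4: drop X → no win
col 5: drop X → no win
col 6: drop X → WIN!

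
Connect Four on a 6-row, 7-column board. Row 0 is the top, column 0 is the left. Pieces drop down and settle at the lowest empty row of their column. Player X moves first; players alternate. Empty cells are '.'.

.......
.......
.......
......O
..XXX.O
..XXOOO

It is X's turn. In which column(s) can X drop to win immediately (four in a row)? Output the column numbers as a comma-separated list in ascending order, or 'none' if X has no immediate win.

col 0: drop X → no win
col 1: drop X → no win
col 2: drop X → no win
col 3: drop X → no win
col 4: drop X → no win
col 5: drop X → WIN!
col 6: drop X → no win

Answer: 5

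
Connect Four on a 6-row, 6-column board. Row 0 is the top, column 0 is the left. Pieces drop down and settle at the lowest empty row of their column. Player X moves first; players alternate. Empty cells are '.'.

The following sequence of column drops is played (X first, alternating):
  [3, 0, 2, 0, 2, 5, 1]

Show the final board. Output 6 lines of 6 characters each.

Move 1: X drops in col 3, lands at row 5
Move 2: O drops in col 0, lands at row 5
Move 3: X drops in col 2, lands at row 5
Move 4: O drops in col 0, lands at row 4
Move 5: X drops in col 2, lands at row 4
Move 6: O drops in col 5, lands at row 5
Move 7: X drops in col 1, lands at row 5

Answer: ......
......
......
......
O.X...
OXXX.O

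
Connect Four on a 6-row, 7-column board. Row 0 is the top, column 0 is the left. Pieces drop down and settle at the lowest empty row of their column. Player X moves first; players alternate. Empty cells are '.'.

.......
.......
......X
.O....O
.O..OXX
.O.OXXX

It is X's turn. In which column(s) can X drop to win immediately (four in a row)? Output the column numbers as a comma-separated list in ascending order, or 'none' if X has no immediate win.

col 0: drop X → no win
col 1: drop X → no win
col 2: drop X → no win
col 3: drop X → no win
col 4: drop X → no win
col 5: drop X → no win
col 6: drop X → no win

Answer: none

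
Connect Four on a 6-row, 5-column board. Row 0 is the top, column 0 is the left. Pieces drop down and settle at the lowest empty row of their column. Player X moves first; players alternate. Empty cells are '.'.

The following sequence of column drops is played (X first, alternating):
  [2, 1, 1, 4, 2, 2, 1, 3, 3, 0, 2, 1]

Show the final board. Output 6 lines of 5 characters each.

Answer: .....
.....
.OX..
.XO..
.XXX.
OOXOO

Derivation:
Move 1: X drops in col 2, lands at row 5
Move 2: O drops in col 1, lands at row 5
Move 3: X drops in col 1, lands at row 4
Move 4: O drops in col 4, lands at row 5
Move 5: X drops in col 2, lands at row 4
Move 6: O drops in col 2, lands at row 3
Move 7: X drops in col 1, lands at row 3
Move 8: O drops in col 3, lands at row 5
Move 9: X drops in col 3, lands at row 4
Move 10: O drops in col 0, lands at row 5
Move 11: X drops in col 2, lands at row 2
Move 12: O drops in col 1, lands at row 2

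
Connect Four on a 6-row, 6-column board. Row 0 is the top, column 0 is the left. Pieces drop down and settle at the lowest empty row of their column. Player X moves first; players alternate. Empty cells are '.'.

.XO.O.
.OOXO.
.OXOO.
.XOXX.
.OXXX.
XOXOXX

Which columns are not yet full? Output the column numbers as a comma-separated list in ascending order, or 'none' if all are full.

col 0: top cell = '.' → open
col 1: top cell = 'X' → FULL
col 2: top cell = 'O' → FULL
col 3: top cell = '.' → open
col 4: top cell = 'O' → FULL
col 5: top cell = '.' → open

Answer: 0,3,5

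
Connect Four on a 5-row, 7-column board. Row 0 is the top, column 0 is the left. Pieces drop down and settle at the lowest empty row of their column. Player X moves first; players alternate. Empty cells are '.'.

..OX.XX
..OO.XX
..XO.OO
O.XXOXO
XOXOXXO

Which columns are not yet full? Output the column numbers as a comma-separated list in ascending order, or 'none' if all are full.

Answer: 0,1,4

Derivation:
col 0: top cell = '.' → open
col 1: top cell = '.' → open
col 2: top cell = 'O' → FULL
col 3: top cell = 'X' → FULL
col 4: top cell = '.' → open
col 5: top cell = 'X' → FULL
col 6: top cell = 'X' → FULL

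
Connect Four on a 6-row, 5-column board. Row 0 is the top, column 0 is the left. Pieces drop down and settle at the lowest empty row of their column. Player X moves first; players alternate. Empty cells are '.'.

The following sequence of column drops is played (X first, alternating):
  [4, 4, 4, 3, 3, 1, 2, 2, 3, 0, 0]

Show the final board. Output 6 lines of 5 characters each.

Move 1: X drops in col 4, lands at row 5
Move 2: O drops in col 4, lands at row 4
Move 3: X drops in col 4, lands at row 3
Move 4: O drops in col 3, lands at row 5
Move 5: X drops in col 3, lands at row 4
Move 6: O drops in col 1, lands at row 5
Move 7: X drops in col 2, lands at row 5
Move 8: O drops in col 2, lands at row 4
Move 9: X drops in col 3, lands at row 3
Move 10: O drops in col 0, lands at row 5
Move 11: X drops in col 0, lands at row 4

Answer: .....
.....
.....
...XX
X.OXO
OOXOX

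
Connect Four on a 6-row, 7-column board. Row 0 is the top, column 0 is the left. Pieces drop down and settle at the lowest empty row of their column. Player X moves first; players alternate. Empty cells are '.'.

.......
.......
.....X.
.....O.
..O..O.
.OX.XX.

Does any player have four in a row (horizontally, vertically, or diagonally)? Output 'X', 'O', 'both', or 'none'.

none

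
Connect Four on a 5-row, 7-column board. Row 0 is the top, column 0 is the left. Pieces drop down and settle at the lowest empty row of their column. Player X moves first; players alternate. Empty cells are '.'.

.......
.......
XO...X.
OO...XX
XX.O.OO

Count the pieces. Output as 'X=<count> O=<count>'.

X=6 O=6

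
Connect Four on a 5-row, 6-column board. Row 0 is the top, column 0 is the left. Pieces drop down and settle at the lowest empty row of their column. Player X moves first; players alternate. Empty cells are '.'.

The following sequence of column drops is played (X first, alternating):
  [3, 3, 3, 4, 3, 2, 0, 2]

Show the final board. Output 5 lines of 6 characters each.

Answer: ......
...X..
...X..
..OO..
X.OXO.

Derivation:
Move 1: X drops in col 3, lands at row 4
Move 2: O drops in col 3, lands at row 3
Move 3: X drops in col 3, lands at row 2
Move 4: O drops in col 4, lands at row 4
Move 5: X drops in col 3, lands at row 1
Move 6: O drops in col 2, lands at row 4
Move 7: X drops in col 0, lands at row 4
Move 8: O drops in col 2, lands at row 3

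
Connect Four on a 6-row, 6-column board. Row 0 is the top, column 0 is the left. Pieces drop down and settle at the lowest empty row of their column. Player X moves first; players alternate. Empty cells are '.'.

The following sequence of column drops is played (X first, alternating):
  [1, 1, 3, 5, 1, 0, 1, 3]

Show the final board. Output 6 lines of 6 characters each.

Answer: ......
......
.X....
.X....
.O.O..
OX.X.O

Derivation:
Move 1: X drops in col 1, lands at row 5
Move 2: O drops in col 1, lands at row 4
Move 3: X drops in col 3, lands at row 5
Move 4: O drops in col 5, lands at row 5
Move 5: X drops in col 1, lands at row 3
Move 6: O drops in col 0, lands at row 5
Move 7: X drops in col 1, lands at row 2
Move 8: O drops in col 3, lands at row 4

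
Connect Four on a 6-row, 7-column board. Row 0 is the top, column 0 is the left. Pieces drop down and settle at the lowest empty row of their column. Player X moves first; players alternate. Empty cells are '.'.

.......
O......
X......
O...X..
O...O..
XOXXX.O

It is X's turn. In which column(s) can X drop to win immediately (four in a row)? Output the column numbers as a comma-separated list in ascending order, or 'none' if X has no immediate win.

Answer: 5

Derivation:
col 0: drop X → no win
col 1: drop X → no win
col 2: drop X → no win
col 3: drop X → no win
col 4: drop X → no win
col 5: drop X → WIN!
col 6: drop X → no win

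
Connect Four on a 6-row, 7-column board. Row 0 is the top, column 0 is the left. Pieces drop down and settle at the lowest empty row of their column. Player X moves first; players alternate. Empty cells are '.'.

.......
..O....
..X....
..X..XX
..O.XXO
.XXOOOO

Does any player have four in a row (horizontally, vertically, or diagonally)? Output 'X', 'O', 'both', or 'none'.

O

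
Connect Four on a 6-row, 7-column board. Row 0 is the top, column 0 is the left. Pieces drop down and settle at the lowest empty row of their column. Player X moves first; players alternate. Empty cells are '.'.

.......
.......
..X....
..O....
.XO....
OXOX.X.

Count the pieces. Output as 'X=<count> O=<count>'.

X=5 O=4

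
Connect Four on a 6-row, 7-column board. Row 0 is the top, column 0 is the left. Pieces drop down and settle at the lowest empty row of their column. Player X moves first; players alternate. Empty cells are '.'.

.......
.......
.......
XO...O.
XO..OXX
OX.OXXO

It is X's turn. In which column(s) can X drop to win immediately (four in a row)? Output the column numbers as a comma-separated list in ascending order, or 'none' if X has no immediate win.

col 0: drop X → no win
col 1: drop X → no win
col 2: drop X → no win
col 3: drop X → no win
col 4: drop X → no win
col 5: drop X → no win
col 6: drop X → no win

Answer: none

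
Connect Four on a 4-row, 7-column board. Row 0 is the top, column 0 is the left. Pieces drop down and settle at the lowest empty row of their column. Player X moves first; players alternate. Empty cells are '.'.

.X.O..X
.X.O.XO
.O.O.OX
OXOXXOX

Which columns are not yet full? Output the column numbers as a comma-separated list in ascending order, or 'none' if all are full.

col 0: top cell = '.' → open
col 1: top cell = 'X' → FULL
col 2: top cell = '.' → open
col 3: top cell = 'O' → FULL
col 4: top cell = '.' → open
col 5: top cell = '.' → open
col 6: top cell = 'X' → FULL

Answer: 0,2,4,5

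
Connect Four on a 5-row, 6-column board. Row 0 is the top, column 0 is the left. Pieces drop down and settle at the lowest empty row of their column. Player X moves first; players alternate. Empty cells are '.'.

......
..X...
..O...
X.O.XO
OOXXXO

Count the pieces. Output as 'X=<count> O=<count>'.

X=6 O=6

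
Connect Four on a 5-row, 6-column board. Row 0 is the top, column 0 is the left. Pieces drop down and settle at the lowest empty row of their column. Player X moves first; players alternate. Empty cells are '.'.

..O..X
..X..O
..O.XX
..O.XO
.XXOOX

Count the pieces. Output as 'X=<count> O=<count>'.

X=8 O=7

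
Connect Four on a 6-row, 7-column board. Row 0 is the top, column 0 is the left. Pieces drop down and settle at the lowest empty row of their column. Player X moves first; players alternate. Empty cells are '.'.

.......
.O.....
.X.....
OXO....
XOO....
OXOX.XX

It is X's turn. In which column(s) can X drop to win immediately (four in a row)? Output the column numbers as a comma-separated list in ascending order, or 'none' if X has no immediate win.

col 0: drop X → no win
col 1: drop X → no win
col 2: drop X → no win
col 3: drop X → no win
col 4: drop X → WIN!
col 5: drop X → no win
col 6: drop X → no win

Answer: 4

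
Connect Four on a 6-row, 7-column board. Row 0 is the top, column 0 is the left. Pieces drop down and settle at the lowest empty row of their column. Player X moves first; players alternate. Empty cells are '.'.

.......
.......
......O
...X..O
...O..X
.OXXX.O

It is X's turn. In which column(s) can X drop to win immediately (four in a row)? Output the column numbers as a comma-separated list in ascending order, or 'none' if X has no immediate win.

Answer: 5

Derivation:
col 0: drop X → no win
col 1: drop X → no win
col 2: drop X → no win
col 3: drop X → no win
col 4: drop X → no win
col 5: drop X → WIN!
col 6: drop X → no win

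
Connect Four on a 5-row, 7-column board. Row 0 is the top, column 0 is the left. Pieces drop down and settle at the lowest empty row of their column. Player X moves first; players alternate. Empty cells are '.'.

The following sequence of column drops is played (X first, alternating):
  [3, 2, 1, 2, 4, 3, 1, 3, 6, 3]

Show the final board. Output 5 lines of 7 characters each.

Move 1: X drops in col 3, lands at row 4
Move 2: O drops in col 2, lands at row 4
Move 3: X drops in col 1, lands at row 4
Move 4: O drops in col 2, lands at row 3
Move 5: X drops in col 4, lands at row 4
Move 6: O drops in col 3, lands at row 3
Move 7: X drops in col 1, lands at row 3
Move 8: O drops in col 3, lands at row 2
Move 9: X drops in col 6, lands at row 4
Move 10: O drops in col 3, lands at row 1

Answer: .......
...O...
...O...
.XOO...
.XOXX.X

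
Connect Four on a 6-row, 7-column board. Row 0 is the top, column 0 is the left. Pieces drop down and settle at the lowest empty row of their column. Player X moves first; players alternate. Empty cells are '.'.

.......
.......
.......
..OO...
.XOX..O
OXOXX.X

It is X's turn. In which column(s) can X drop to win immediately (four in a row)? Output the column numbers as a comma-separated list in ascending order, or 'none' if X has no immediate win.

col 0: drop X → no win
col 1: drop X → no win
col 2: drop X → no win
col 3: drop X → no win
col 4: drop X → no win
col 5: drop X → WIN!
col 6: drop X → no win

Answer: 5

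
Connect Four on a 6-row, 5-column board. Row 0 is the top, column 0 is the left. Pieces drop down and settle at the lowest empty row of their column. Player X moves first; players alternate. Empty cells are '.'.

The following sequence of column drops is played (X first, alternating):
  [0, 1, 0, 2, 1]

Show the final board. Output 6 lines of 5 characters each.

Move 1: X drops in col 0, lands at row 5
Move 2: O drops in col 1, lands at row 5
Move 3: X drops in col 0, lands at row 4
Move 4: O drops in col 2, lands at row 5
Move 5: X drops in col 1, lands at row 4

Answer: .....
.....
.....
.....
XX...
XOO..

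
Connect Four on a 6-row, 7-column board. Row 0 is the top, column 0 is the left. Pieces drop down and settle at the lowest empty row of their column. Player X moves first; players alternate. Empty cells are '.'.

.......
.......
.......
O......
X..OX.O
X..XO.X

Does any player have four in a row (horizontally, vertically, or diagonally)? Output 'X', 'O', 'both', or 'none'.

none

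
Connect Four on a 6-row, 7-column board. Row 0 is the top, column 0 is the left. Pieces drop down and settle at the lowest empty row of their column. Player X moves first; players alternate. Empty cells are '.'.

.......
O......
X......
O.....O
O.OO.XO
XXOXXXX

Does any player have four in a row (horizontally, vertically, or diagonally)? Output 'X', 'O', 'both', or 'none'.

X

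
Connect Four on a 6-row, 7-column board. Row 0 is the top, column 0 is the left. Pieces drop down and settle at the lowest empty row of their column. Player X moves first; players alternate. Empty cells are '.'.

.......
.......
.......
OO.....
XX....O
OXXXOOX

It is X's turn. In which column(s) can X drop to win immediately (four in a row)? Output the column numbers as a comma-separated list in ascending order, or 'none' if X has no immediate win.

col 0: drop X → no win
col 1: drop X → no win
col 2: drop X → no win
col 3: drop X → no win
col 4: drop X → no win
col 5: drop X → no win
col 6: drop X → no win

Answer: none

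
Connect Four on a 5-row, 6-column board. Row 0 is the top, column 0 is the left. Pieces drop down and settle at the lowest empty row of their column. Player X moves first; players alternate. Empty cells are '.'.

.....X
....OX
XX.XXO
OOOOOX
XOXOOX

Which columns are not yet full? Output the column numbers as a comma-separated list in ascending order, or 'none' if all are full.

Answer: 0,1,2,3,4

Derivation:
col 0: top cell = '.' → open
col 1: top cell = '.' → open
col 2: top cell = '.' → open
col 3: top cell = '.' → open
col 4: top cell = '.' → open
col 5: top cell = 'X' → FULL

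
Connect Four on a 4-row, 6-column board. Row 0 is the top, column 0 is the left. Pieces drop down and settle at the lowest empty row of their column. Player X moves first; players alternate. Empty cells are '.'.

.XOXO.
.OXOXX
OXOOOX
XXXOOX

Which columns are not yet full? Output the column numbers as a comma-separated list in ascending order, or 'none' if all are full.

col 0: top cell = '.' → open
col 1: top cell = 'X' → FULL
col 2: top cell = 'O' → FULL
col 3: top cell = 'X' → FULL
col 4: top cell = 'O' → FULL
col 5: top cell = '.' → open

Answer: 0,5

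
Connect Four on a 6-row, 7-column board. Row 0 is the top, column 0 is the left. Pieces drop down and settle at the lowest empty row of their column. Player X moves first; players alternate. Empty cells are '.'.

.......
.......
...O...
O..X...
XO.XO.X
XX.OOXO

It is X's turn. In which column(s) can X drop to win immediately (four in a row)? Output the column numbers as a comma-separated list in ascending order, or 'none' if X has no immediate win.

Answer: none

Derivation:
col 0: drop X → no win
col 1: drop X → no win
col 2: drop X → no win
col 3: drop X → no win
col 4: drop X → no win
col 5: drop X → no win
col 6: drop X → no win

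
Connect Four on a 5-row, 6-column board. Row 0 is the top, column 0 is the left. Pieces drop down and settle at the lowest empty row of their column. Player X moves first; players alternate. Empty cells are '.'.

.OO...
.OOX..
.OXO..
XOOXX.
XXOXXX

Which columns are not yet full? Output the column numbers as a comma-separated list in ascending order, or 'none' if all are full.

col 0: top cell = '.' → open
col 1: top cell = 'O' → FULL
col 2: top cell = 'O' → FULL
col 3: top cell = '.' → open
col 4: top cell = '.' → open
col 5: top cell = '.' → open

Answer: 0,3,4,5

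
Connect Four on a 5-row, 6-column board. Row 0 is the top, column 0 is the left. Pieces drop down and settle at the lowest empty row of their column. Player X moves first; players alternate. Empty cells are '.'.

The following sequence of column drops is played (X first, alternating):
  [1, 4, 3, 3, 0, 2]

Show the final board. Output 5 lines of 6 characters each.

Answer: ......
......
......
...O..
XXOXO.

Derivation:
Move 1: X drops in col 1, lands at row 4
Move 2: O drops in col 4, lands at row 4
Move 3: X drops in col 3, lands at row 4
Move 4: O drops in col 3, lands at row 3
Move 5: X drops in col 0, lands at row 4
Move 6: O drops in col 2, lands at row 4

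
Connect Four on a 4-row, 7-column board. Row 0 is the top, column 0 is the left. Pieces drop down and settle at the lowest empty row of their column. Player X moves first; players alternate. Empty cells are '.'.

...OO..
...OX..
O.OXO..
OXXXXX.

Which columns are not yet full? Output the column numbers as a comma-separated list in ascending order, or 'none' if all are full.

col 0: top cell = '.' → open
col 1: top cell = '.' → open
col 2: top cell = '.' → open
col 3: top cell = 'O' → FULL
col 4: top cell = 'O' → FULL
col 5: top cell = '.' → open
col 6: top cell = '.' → open

Answer: 0,1,2,5,6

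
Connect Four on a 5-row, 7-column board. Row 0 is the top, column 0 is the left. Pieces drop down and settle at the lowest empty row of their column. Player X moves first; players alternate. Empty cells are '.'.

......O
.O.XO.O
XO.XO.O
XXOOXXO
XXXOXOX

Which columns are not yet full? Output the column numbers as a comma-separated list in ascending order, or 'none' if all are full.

col 0: top cell = '.' → open
col 1: top cell = '.' → open
col 2: top cell = '.' → open
col 3: top cell = '.' → open
col 4: top cell = '.' → open
col 5: top cell = '.' → open
col 6: top cell = 'O' → FULL

Answer: 0,1,2,3,4,5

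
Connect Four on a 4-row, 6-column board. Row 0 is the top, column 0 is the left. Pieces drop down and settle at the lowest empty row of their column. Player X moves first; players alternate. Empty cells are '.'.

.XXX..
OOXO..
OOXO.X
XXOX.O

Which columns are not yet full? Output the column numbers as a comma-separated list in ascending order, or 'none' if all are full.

Answer: 0,4,5

Derivation:
col 0: top cell = '.' → open
col 1: top cell = 'X' → FULL
col 2: top cell = 'X' → FULL
col 3: top cell = 'X' → FULL
col 4: top cell = '.' → open
col 5: top cell = '.' → open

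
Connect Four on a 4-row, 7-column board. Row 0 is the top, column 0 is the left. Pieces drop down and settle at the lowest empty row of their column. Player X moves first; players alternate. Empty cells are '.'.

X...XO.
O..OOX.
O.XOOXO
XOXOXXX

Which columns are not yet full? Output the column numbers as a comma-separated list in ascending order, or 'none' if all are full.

col 0: top cell = 'X' → FULL
col 1: top cell = '.' → open
col 2: top cell = '.' → open
col 3: top cell = '.' → open
col 4: top cell = 'X' → FULL
col 5: top cell = 'O' → FULL
col 6: top cell = '.' → open

Answer: 1,2,3,6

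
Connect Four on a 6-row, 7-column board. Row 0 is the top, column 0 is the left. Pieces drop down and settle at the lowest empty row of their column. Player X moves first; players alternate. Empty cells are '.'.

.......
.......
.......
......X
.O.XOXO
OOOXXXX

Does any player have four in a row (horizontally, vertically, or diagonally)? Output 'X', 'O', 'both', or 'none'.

X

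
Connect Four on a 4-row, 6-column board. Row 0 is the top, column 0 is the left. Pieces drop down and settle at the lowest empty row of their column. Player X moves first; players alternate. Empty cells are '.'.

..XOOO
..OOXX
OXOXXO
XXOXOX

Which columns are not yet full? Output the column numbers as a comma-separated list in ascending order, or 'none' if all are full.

Answer: 0,1

Derivation:
col 0: top cell = '.' → open
col 1: top cell = '.' → open
col 2: top cell = 'X' → FULL
col 3: top cell = 'O' → FULL
col 4: top cell = 'O' → FULL
col 5: top cell = 'O' → FULL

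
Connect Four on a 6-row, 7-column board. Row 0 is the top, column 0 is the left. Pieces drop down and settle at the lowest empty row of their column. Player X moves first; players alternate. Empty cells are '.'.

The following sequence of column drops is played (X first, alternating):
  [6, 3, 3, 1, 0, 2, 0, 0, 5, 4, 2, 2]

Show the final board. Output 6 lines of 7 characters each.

Answer: .......
.......
.......
O.O....
X.XX...
XOOOOXX

Derivation:
Move 1: X drops in col 6, lands at row 5
Move 2: O drops in col 3, lands at row 5
Move 3: X drops in col 3, lands at row 4
Move 4: O drops in col 1, lands at row 5
Move 5: X drops in col 0, lands at row 5
Move 6: O drops in col 2, lands at row 5
Move 7: X drops in col 0, lands at row 4
Move 8: O drops in col 0, lands at row 3
Move 9: X drops in col 5, lands at row 5
Move 10: O drops in col 4, lands at row 5
Move 11: X drops in col 2, lands at row 4
Move 12: O drops in col 2, lands at row 3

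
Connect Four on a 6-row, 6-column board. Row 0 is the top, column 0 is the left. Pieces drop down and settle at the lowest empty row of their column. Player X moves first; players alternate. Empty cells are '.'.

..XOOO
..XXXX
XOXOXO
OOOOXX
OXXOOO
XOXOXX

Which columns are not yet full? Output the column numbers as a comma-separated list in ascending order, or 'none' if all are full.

Answer: 0,1

Derivation:
col 0: top cell = '.' → open
col 1: top cell = '.' → open
col 2: top cell = 'X' → FULL
col 3: top cell = 'O' → FULL
col 4: top cell = 'O' → FULL
col 5: top cell = 'O' → FULL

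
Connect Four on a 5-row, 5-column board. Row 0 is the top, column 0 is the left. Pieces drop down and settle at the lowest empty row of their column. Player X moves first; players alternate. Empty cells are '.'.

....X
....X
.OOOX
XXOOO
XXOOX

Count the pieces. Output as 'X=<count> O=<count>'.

X=8 O=8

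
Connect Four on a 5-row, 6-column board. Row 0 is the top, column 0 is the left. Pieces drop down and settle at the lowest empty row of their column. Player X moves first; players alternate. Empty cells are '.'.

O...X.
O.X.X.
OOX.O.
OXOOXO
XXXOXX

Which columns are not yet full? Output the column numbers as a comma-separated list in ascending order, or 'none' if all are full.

col 0: top cell = 'O' → FULL
col 1: top cell = '.' → open
col 2: top cell = '.' → open
col 3: top cell = '.' → open
col 4: top cell = 'X' → FULL
col 5: top cell = '.' → open

Answer: 1,2,3,5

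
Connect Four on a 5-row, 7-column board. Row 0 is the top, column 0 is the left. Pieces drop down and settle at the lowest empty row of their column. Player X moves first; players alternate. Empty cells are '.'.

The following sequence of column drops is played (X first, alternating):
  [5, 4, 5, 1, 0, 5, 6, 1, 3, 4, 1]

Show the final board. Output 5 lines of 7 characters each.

Answer: .......
.......
.X...O.
.O..OX.
XO.XOXX

Derivation:
Move 1: X drops in col 5, lands at row 4
Move 2: O drops in col 4, lands at row 4
Move 3: X drops in col 5, lands at row 3
Move 4: O drops in col 1, lands at row 4
Move 5: X drops in col 0, lands at row 4
Move 6: O drops in col 5, lands at row 2
Move 7: X drops in col 6, lands at row 4
Move 8: O drops in col 1, lands at row 3
Move 9: X drops in col 3, lands at row 4
Move 10: O drops in col 4, lands at row 3
Move 11: X drops in col 1, lands at row 2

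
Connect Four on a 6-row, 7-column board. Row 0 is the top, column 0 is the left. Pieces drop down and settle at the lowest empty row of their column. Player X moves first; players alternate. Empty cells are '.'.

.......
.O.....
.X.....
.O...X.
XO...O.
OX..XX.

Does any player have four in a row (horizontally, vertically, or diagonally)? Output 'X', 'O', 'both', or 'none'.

none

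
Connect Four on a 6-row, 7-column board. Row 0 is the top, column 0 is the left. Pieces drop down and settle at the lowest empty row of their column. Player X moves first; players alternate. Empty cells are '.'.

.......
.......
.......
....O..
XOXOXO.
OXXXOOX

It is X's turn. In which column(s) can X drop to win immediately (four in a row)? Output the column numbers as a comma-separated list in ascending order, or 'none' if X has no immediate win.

Answer: none

Derivation:
col 0: drop X → no win
col 1: drop X → no win
col 2: drop X → no win
col 3: drop X → no win
col 4: drop X → no win
col 5: drop X → no win
col 6: drop X → no win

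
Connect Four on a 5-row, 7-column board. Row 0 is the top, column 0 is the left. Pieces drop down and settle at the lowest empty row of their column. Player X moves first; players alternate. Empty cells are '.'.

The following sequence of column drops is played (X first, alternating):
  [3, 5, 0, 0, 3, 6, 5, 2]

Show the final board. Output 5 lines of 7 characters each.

Move 1: X drops in col 3, lands at row 4
Move 2: O drops in col 5, lands at row 4
Move 3: X drops in col 0, lands at row 4
Move 4: O drops in col 0, lands at row 3
Move 5: X drops in col 3, lands at row 3
Move 6: O drops in col 6, lands at row 4
Move 7: X drops in col 5, lands at row 3
Move 8: O drops in col 2, lands at row 4

Answer: .......
.......
.......
O..X.X.
X.OX.OO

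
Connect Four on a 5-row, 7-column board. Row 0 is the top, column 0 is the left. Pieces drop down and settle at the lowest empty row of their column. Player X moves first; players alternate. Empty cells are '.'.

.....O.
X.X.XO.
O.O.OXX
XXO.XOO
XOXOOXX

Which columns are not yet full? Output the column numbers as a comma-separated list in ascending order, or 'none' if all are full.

col 0: top cell = '.' → open
col 1: top cell = '.' → open
col 2: top cell = '.' → open
col 3: top cell = '.' → open
col 4: top cell = '.' → open
col 5: top cell = 'O' → FULL
col 6: top cell = '.' → open

Answer: 0,1,2,3,4,6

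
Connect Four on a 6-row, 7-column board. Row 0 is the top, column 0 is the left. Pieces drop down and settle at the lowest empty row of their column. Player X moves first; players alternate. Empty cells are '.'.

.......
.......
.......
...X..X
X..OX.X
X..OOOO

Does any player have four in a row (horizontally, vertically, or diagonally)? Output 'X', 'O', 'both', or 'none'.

O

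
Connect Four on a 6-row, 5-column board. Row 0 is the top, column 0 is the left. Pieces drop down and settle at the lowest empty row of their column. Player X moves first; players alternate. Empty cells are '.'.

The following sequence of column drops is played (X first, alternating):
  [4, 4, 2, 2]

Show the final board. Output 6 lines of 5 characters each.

Move 1: X drops in col 4, lands at row 5
Move 2: O drops in col 4, lands at row 4
Move 3: X drops in col 2, lands at row 5
Move 4: O drops in col 2, lands at row 4

Answer: .....
.....
.....
.....
..O.O
..X.X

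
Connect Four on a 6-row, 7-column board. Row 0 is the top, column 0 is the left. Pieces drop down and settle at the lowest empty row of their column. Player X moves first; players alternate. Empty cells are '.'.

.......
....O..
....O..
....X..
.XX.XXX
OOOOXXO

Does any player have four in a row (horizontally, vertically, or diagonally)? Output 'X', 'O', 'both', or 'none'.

O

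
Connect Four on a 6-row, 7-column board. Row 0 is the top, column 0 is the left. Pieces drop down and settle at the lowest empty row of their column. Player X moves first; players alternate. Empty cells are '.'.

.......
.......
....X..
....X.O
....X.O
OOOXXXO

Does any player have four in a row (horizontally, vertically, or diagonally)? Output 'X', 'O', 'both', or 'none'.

X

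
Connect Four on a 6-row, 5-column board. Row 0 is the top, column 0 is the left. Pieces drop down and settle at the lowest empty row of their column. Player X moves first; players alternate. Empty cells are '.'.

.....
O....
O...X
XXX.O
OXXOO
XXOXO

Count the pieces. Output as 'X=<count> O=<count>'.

X=9 O=8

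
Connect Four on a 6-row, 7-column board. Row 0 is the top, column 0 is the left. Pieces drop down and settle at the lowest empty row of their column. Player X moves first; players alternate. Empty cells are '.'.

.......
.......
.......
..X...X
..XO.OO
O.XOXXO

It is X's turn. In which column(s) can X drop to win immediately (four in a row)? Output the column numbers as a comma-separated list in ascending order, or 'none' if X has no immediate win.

col 0: drop X → no win
col 1: drop X → no win
col 2: drop X → WIN!
col 3: drop X → no win
col 4: drop X → no win
col 5: drop X → no win
col 6: drop X → no win

Answer: 2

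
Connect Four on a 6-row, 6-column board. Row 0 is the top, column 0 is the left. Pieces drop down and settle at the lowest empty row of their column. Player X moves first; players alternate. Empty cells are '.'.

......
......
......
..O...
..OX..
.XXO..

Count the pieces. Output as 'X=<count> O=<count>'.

X=3 O=3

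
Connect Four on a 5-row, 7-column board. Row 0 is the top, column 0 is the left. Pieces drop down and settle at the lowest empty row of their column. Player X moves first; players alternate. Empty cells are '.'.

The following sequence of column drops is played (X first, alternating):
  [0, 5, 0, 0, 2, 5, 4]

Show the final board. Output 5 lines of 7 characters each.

Move 1: X drops in col 0, lands at row 4
Move 2: O drops in col 5, lands at row 4
Move 3: X drops in col 0, lands at row 3
Move 4: O drops in col 0, lands at row 2
Move 5: X drops in col 2, lands at row 4
Move 6: O drops in col 5, lands at row 3
Move 7: X drops in col 4, lands at row 4

Answer: .......
.......
O......
X....O.
X.X.XO.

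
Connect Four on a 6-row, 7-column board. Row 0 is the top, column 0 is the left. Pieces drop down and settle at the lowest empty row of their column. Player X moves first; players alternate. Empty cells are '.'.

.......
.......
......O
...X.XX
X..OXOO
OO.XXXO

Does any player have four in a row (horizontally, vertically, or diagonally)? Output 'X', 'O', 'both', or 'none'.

none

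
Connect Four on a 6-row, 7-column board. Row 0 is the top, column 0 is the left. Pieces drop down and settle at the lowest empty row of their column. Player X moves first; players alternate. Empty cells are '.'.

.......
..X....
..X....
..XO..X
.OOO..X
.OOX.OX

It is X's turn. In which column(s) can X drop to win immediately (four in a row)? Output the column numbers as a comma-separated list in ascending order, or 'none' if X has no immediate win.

Answer: 2,6

Derivation:
col 0: drop X → no win
col 1: drop X → no win
col 2: drop X → WIN!
col 3: drop X → no win
col 4: drop X → no win
col 5: drop X → no win
col 6: drop X → WIN!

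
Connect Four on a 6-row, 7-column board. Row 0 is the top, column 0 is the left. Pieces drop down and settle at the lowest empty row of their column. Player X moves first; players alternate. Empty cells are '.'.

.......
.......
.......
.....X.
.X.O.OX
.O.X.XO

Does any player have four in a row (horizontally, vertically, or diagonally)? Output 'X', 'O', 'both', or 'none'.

none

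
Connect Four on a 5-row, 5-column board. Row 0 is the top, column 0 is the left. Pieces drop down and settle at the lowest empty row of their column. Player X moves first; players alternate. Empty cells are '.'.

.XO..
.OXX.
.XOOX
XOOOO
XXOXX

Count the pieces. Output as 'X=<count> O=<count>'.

X=10 O=9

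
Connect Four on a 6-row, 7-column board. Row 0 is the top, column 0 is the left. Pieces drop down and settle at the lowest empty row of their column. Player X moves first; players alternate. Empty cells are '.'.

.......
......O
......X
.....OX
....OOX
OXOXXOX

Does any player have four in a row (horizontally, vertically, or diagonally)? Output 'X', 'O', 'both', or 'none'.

X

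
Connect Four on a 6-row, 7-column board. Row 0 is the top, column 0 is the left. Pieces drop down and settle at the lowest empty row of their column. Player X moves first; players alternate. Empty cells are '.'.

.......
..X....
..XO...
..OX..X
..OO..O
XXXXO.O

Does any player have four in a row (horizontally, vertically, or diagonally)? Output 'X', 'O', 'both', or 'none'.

X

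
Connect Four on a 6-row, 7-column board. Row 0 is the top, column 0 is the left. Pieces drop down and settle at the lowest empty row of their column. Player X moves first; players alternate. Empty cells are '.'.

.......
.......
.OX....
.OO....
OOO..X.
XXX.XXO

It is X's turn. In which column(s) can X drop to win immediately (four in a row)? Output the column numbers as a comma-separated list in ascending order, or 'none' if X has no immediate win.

Answer: 3

Derivation:
col 0: drop X → no win
col 1: drop X → no win
col 2: drop X → no win
col 3: drop X → WIN!
col 4: drop X → no win
col 5: drop X → no win
col 6: drop X → no win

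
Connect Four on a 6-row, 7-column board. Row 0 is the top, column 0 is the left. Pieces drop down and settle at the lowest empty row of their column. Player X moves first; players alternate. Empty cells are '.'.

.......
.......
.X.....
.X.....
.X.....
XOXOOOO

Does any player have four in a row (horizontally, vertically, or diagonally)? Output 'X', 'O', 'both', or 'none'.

O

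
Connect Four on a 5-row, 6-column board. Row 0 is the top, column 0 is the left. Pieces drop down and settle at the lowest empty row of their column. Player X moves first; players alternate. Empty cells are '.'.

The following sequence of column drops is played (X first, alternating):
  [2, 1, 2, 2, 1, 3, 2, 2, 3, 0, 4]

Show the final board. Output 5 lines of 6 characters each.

Move 1: X drops in col 2, lands at row 4
Move 2: O drops in col 1, lands at row 4
Move 3: X drops in col 2, lands at row 3
Move 4: O drops in col 2, lands at row 2
Move 5: X drops in col 1, lands at row 3
Move 6: O drops in col 3, lands at row 4
Move 7: X drops in col 2, lands at row 1
Move 8: O drops in col 2, lands at row 0
Move 9: X drops in col 3, lands at row 3
Move 10: O drops in col 0, lands at row 4
Move 11: X drops in col 4, lands at row 4

Answer: ..O...
..X...
..O...
.XXX..
OOXOX.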